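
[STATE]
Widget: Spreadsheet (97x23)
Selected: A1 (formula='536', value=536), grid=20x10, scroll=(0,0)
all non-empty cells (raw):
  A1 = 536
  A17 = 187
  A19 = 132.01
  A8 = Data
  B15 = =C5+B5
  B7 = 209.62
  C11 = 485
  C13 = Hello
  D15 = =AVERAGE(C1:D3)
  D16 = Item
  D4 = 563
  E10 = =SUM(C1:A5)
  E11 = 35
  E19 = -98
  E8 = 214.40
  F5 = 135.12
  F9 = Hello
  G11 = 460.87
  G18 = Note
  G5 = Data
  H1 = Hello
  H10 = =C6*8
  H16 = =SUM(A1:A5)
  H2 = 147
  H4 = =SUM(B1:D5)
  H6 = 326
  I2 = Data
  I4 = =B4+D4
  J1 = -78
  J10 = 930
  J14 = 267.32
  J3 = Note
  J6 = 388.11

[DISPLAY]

A1: 536                                                                                          
       A       B       C       D       E       F       G       H       I       J                 
-------------------------------------------------------------------------------------------------
  1    [536]       0       0       0       0       0       0Hello          0     -78             
  2        0       0       0       0       0       0       0     147Data           0             
  3        0       0       0       0       0       0       0       0       0Note                 
  4        0       0       0     563       0       0       0     563     563       0             
  5        0       0       0       0       0  135.12Data           0       0       0             
  6        0       0       0       0       0       0       0     326       0  388.11             
  7        0  209.62       0       0       0       0       0       0       0       0             
  8 Data           0       0       0  214.40       0       0       0       0       0             
  9        0       0       0       0       0Hello          0       0       0       0             
 10        0       0       0       0     536       0       0       0       0     930             
 11        0       0     485       0      35       0  460.87       0       0       0             
 12        0       0       0       0       0       0       0       0       0       0             
 13        0       0Hello          0       0       0       0       0       0       0             
 14        0       0       0       0       0       0       0       0       0  267.32             
 15        0       0       0       0       0       0       0       0       0       0             
 16        0       0       0Item           0       0       0     536       0       0             
 17      187       0       0       0       0       0       0       0       0       0             
 18        0       0       0       0       0       0Note           0       0       0             
 19   132.01       0       0       0     -98       0       0       0       0       0             
 20        0       0       0       0       0       0       0       0       0       0             


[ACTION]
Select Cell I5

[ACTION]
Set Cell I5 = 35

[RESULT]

I5: 35                                                                                           
       A       B       C       D       E       F       G       H       I       J                 
-------------------------------------------------------------------------------------------------
  1      536       0       0       0       0       0       0Hello          0     -78             
  2        0       0       0       0       0       0       0     147Data           0             
  3        0       0       0       0       0       0       0       0       0Note                 
  4        0       0       0     563       0       0       0     563     563       0             
  5        0       0       0       0       0  135.12Data           0    [35]       0             
  6        0       0       0       0       0       0       0     326       0  388.11             
  7        0  209.62       0       0       0       0       0       0       0       0             
  8 Data           0       0       0  214.40       0       0       0       0       0             
  9        0       0       0       0       0Hello          0       0       0       0             
 10        0       0       0       0     536       0       0       0       0     930             
 11        0       0     485       0      35       0  460.87       0       0       0             
 12        0       0       0       0       0       0       0       0       0       0             
 13        0       0Hello          0       0       0       0       0       0       0             
 14        0       0       0       0       0       0       0       0       0  267.32             
 15        0       0       0       0       0       0       0       0       0       0             
 16        0       0       0Item           0       0       0     536       0       0             
 17      187       0       0       0       0       0       0       0       0       0             
 18        0       0       0       0       0       0Note           0       0       0             
 19   132.01       0       0       0     -98       0       0       0       0       0             
 20        0       0       0       0       0       0       0       0       0       0             


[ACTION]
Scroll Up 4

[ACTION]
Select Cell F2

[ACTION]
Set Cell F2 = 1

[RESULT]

F2: 1                                                                                            
       A       B       C       D       E       F       G       H       I       J                 
-------------------------------------------------------------------------------------------------
  1      536       0       0       0       0       0       0Hello          0     -78             
  2        0       0       0       0       0     [1]       0     147Data           0             
  3        0       0       0       0       0       0       0       0       0Note                 
  4        0       0       0     563       0       0       0     563     563       0             
  5        0       0       0       0       0  135.12Data           0      35       0             
  6        0       0       0       0       0       0       0     326       0  388.11             
  7        0  209.62       0       0       0       0       0       0       0       0             
  8 Data           0       0       0  214.40       0       0       0       0       0             
  9        0       0       0       0       0Hello          0       0       0       0             
 10        0       0       0       0     536       0       0       0       0     930             
 11        0       0     485       0      35       0  460.87       0       0       0             
 12        0       0       0       0       0       0       0       0       0       0             
 13        0       0Hello          0       0       0       0       0       0       0             
 14        0       0       0       0       0       0       0       0       0  267.32             
 15        0       0       0       0       0       0       0       0       0       0             
 16        0       0       0Item           0       0       0     536       0       0             
 17      187       0       0       0       0       0       0       0       0       0             
 18        0       0       0       0       0       0Note           0       0       0             
 19   132.01       0       0       0     -98       0       0       0       0       0             
 20        0       0       0       0       0       0       0       0       0       0             


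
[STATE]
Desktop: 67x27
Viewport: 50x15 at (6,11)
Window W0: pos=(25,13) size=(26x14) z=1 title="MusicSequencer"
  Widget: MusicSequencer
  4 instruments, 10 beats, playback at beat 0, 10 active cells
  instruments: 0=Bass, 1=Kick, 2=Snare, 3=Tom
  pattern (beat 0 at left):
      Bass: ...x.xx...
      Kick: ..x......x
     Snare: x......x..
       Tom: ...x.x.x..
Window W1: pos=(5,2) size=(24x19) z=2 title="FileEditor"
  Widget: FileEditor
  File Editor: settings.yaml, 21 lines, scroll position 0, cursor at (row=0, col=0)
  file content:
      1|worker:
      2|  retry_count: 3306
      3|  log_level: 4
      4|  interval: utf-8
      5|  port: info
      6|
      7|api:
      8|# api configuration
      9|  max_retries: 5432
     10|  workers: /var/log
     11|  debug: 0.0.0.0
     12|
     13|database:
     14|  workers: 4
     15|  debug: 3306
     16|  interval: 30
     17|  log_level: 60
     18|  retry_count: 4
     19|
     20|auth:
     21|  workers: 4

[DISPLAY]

api:                 ░┃                           
# api configuration  ░┃                           
  max_retries: 5432  ░┃━━━━━━━━━━━━━━━━━━━━━┓     
  workers: /var/log  ░┃sicSequencer         ┃     
  debug: 0.0.0.0     ░┃─────────────────────┨     
                     ░┃   ▼123456789        ┃     
database:            ░┃ass···█·██···        ┃     
  workers: 4         ░┃ick··█······█        ┃     
  debug: 3306        ▼┃are█······█··        ┃     
━━━━━━━━━━━━━━━━━━━━━━┛Tom···█·█·█··        ┃     
                   ┃                        ┃     
                   ┃                        ┃     
                   ┃                        ┃     
                   ┃                        ┃     
                   ┃                        ┃     


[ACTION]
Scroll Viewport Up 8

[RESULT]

 FileEditor           ┃                           
──────────────────────┨                           
█orker:              ▲┃                           
  retry_count: 3306  █┃                           
  log_level: 4       ░┃                           
  interval: utf-8    ░┃                           
  port: info         ░┃                           
                     ░┃                           
api:                 ░┃                           
# api configuration  ░┃                           
  max_retries: 5432  ░┃━━━━━━━━━━━━━━━━━━━━━┓     
  workers: /var/log  ░┃sicSequencer         ┃     
  debug: 0.0.0.0     ░┃─────────────────────┨     
                     ░┃   ▼123456789        ┃     
database:            ░┃ass···█·██···        ┃     


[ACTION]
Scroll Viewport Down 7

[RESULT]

                     ░┃                           
api:                 ░┃                           
# api configuration  ░┃                           
  max_retries: 5432  ░┃━━━━━━━━━━━━━━━━━━━━━┓     
  workers: /var/log  ░┃sicSequencer         ┃     
  debug: 0.0.0.0     ░┃─────────────────────┨     
                     ░┃   ▼123456789        ┃     
database:            ░┃ass···█·██···        ┃     
  workers: 4         ░┃ick··█······█        ┃     
  debug: 3306        ▼┃are█······█··        ┃     
━━━━━━━━━━━━━━━━━━━━━━┛Tom···█·█·█··        ┃     
                   ┃                        ┃     
                   ┃                        ┃     
                   ┃                        ┃     
                   ┃                        ┃     


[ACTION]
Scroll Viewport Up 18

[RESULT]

                                                  
                                                  
━━━━━━━━━━━━━━━━━━━━━━┓                           
 FileEditor           ┃                           
──────────────────────┨                           
█orker:              ▲┃                           
  retry_count: 3306  █┃                           
  log_level: 4       ░┃                           
  interval: utf-8    ░┃                           
  port: info         ░┃                           
                     ░┃                           
api:                 ░┃                           
# api configuration  ░┃                           
  max_retries: 5432  ░┃━━━━━━━━━━━━━━━━━━━━━┓     
  workers: /var/log  ░┃sicSequencer         ┃     


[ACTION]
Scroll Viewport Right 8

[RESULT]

                                                  
                                                  
━━━━━━━━━━━━━━┓                                   
tor           ┃                                   
──────────────┨                                   
             ▲┃                                   
count: 3306  █┃                                   
vel: 4       ░┃                                   
al: utf-8    ░┃                                   
info         ░┃                                   
             ░┃                                   
             ░┃                                   
nfiguration  ░┃                                   
tries: 5432  ░┃━━━━━━━━━━━━━━━━━━━━━┓             
s: /var/log  ░┃sicSequencer         ┃             


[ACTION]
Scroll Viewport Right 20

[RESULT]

                                                  
                                                  
━━━━━━━━━━━┓                                      
           ┃                                      
───────────┨                                      
          ▲┃                                      
nt: 3306  █┃                                      
: 4       ░┃                                      
 utf-8    ░┃                                      
o         ░┃                                      
          ░┃                                      
          ░┃                                      
guration  ░┃                                      
es: 5432  ░┃━━━━━━━━━━━━━━━━━━━━━┓                
/var/log  ░┃sicSequencer         ┃                


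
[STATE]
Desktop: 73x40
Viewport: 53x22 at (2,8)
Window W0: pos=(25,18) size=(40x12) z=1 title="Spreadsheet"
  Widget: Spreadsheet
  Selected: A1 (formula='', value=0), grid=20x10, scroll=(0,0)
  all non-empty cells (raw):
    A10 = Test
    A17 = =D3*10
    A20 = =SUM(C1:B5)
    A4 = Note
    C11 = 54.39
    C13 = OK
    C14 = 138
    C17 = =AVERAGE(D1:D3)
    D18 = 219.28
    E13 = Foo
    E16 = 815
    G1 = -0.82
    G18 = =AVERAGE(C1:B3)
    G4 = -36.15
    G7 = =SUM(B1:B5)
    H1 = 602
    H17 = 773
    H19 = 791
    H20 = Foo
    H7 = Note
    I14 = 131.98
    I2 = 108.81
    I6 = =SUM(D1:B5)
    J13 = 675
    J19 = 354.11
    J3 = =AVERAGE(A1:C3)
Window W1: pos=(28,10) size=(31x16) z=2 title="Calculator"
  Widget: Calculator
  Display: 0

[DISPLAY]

                                                     
                                                     
                          ┏━━━━━━━━━━━━━━━━━━━━━━━━━━
                          ┃ Calculator               
                          ┠──────────────────────────
                          ┃                          
                          ┃┌───┬───┬───┬───┐         
                          ┃│ 7 │ 8 │ 9 │ ÷ │         
                          ┃├───┼───┼───┼───┤         
                          ┃│ 4 │ 5 │ 6 │ × │         
                       ┏━━┃├───┼───┼───┼───┤         
                       ┃ S┃│ 1 │ 2 │ 3 │ - │         
                       ┠──┃├───┼───┼───┼───┤         
                       ┃A1┃│ 0 │ . │ = │ + │         
                       ┃  ┃├───┼───┼───┼───┤         
                       ┃--┃│ C │ MC│ MR│ M+│         
                       ┃  ┃└───┴───┴───┴───┘         
                       ┃  ┗━━━━━━━━━━━━━━━━━━━━━━━━━━
                       ┃  3        0       0       0 
                       ┃  4 Note           0       0 
                       ┃  5        0       0       0 
                       ┗━━━━━━━━━━━━━━━━━━━━━━━━━━━━━


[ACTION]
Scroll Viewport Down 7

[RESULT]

                          ┃│ 7 │ 8 │ 9 │ ÷ │         
                          ┃├───┼───┼───┼───┤         
                          ┃│ 4 │ 5 │ 6 │ × │         
                       ┏━━┃├───┼───┼───┼───┤         
                       ┃ S┃│ 1 │ 2 │ 3 │ - │         
                       ┠──┃├───┼───┼───┼───┤         
                       ┃A1┃│ 0 │ . │ = │ + │         
                       ┃  ┃├───┼───┼───┼───┤         
                       ┃--┃│ C │ MC│ MR│ M+│         
                       ┃  ┃└───┴───┴───┴───┘         
                       ┃  ┗━━━━━━━━━━━━━━━━━━━━━━━━━━
                       ┃  3        0       0       0 
                       ┃  4 Note           0       0 
                       ┃  5        0       0       0 
                       ┗━━━━━━━━━━━━━━━━━━━━━━━━━━━━━
                                                     
                                                     
                                                     
                                                     
                                                     
                                                     
                                                     


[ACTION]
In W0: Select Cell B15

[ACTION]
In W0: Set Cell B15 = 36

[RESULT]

                          ┃│ 7 │ 8 │ 9 │ ÷ │         
                          ┃├───┼───┼───┼───┤         
                          ┃│ 4 │ 5 │ 6 │ × │         
                       ┏━━┃├───┼───┼───┼───┤         
                       ┃ S┃│ 1 │ 2 │ 3 │ - │         
                       ┠──┃├───┼───┼───┼───┤         
                       ┃B1┃│ 0 │ . │ = │ + │         
                       ┃  ┃├───┼───┼───┼───┤         
                       ┃--┃│ C │ MC│ MR│ M+│         
                       ┃  ┃└───┴───┴───┴───┘         
                       ┃  ┗━━━━━━━━━━━━━━━━━━━━━━━━━━
                       ┃  3        0       0       0 
                       ┃  4 Note           0       0 
                       ┃  5        0       0       0 
                       ┗━━━━━━━━━━━━━━━━━━━━━━━━━━━━━
                                                     
                                                     
                                                     
                                                     
                                                     
                                                     
                                                     


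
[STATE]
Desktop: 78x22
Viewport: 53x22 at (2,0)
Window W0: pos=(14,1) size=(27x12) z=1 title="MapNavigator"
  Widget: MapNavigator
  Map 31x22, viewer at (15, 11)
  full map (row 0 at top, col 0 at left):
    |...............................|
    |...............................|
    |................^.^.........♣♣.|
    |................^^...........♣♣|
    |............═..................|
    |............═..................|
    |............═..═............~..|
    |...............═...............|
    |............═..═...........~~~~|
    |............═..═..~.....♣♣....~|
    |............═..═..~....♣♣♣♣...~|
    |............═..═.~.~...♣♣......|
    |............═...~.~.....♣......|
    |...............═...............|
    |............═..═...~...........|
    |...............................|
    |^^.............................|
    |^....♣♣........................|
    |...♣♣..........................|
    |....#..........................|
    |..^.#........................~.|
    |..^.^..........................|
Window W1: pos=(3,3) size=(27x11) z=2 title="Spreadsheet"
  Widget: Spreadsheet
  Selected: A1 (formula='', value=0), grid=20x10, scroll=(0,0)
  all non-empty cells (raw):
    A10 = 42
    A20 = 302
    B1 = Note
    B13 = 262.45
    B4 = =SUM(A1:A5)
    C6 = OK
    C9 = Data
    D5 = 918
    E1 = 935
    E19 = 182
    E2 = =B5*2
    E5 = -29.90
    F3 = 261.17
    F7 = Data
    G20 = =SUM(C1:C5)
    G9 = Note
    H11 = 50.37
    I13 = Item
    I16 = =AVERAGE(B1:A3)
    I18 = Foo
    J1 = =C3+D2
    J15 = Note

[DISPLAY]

                                                     
            ┏━━━━━━━━━━━━━━━━━━━━━━━━━┓              
            ┃ MapNavigator            ┃              
 ┏━━━━━━━━━━━━━━━━━━━━━━━━━┓──────────┨              
 ┃ Spreadsheet             ┃..........┃              
 ┠─────────────────────────┨.........~┃              
 ┃A1:                      ┃~.....♣♣..┃              
 ┃       A       B       C ┃~....♣♣♣♣.┃              
 ┃-------------------------┃.~...♣♣...┃              
 ┃  1      [0]Note         ┃~.....♣...┃              
 ┃  2        0       0     ┃..........┃              
 ┃  3        0       0     ┃.~........┃              
 ┃  4        0       0     ┃━━━━━━━━━━┛              
 ┗━━━━━━━━━━━━━━━━━━━━━━━━━┛                         
                                                     
                                                     
                                                     
                                                     
                                                     
                                                     
                                                     
                                                     


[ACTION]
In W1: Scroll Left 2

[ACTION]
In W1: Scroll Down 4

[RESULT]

                                                     
            ┏━━━━━━━━━━━━━━━━━━━━━━━━━┓              
            ┃ MapNavigator            ┃              
 ┏━━━━━━━━━━━━━━━━━━━━━━━━━┓──────────┨              
 ┃ Spreadsheet             ┃..........┃              
 ┠─────────────────────────┨.........~┃              
 ┃A1:                      ┃~.....♣♣..┃              
 ┃       A       B       C ┃~....♣♣♣♣.┃              
 ┃-------------------------┃.~...♣♣...┃              
 ┃  5        0       0     ┃~.....♣...┃              
 ┃  6        0       0OK   ┃..........┃              
 ┃  7        0       0     ┃.~........┃              
 ┃  8        0       0     ┃━━━━━━━━━━┛              
 ┗━━━━━━━━━━━━━━━━━━━━━━━━━┛                         
                                                     
                                                     
                                                     
                                                     
                                                     
                                                     
                                                     
                                                     


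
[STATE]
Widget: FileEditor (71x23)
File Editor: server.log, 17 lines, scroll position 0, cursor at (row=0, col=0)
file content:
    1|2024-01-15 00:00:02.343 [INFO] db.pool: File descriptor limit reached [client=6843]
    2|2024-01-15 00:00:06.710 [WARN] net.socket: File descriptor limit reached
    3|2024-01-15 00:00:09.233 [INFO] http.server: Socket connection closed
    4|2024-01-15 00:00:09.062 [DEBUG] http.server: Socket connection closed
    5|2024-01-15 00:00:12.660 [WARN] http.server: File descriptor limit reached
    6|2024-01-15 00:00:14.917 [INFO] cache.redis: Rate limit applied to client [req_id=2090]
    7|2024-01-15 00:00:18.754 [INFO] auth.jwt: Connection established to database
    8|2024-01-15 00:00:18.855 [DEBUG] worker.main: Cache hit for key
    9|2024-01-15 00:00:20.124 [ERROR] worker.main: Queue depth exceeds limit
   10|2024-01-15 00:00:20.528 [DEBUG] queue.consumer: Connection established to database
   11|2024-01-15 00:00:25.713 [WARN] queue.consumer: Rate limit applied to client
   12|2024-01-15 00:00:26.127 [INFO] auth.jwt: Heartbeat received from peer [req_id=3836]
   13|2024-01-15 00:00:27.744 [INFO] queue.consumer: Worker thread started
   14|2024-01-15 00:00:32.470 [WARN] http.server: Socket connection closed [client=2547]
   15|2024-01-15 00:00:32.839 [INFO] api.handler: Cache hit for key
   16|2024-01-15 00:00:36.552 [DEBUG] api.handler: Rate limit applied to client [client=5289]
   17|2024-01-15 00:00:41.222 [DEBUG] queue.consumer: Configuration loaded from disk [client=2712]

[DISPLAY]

█024-01-15 00:00:02.343 [INFO] db.pool: File descriptor limit reached ▲
2024-01-15 00:00:06.710 [WARN] net.socket: File descriptor limit reach█
2024-01-15 00:00:09.233 [INFO] http.server: Socket connection closed  ░
2024-01-15 00:00:09.062 [DEBUG] http.server: Socket connection closed ░
2024-01-15 00:00:12.660 [WARN] http.server: File descriptor limit reac░
2024-01-15 00:00:14.917 [INFO] cache.redis: Rate limit applied to clie░
2024-01-15 00:00:18.754 [INFO] auth.jwt: Connection established to dat░
2024-01-15 00:00:18.855 [DEBUG] worker.main: Cache hit for key        ░
2024-01-15 00:00:20.124 [ERROR] worker.main: Queue depth exceeds limit░
2024-01-15 00:00:20.528 [DEBUG] queue.consumer: Connection established░
2024-01-15 00:00:25.713 [WARN] queue.consumer: Rate limit applied to c░
2024-01-15 00:00:26.127 [INFO] auth.jwt: Heartbeat received from peer ░
2024-01-15 00:00:27.744 [INFO] queue.consumer: Worker thread started  ░
2024-01-15 00:00:32.470 [WARN] http.server: Socket connection closed [░
2024-01-15 00:00:32.839 [INFO] api.handler: Cache hit for key         ░
2024-01-15 00:00:36.552 [DEBUG] api.handler: Rate limit applied to cli░
2024-01-15 00:00:41.222 [DEBUG] queue.consumer: Configuration loaded f░
                                                                      ░
                                                                      ░
                                                                      ░
                                                                      ░
                                                                      ░
                                                                      ▼


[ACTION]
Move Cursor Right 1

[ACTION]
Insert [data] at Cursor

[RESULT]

2data█24-01-15 00:00:02.343 [INFO] db.pool: File descriptor limit reac▲
2024-01-15 00:00:06.710 [WARN] net.socket: File descriptor limit reach█
2024-01-15 00:00:09.233 [INFO] http.server: Socket connection closed  ░
2024-01-15 00:00:09.062 [DEBUG] http.server: Socket connection closed ░
2024-01-15 00:00:12.660 [WARN] http.server: File descriptor limit reac░
2024-01-15 00:00:14.917 [INFO] cache.redis: Rate limit applied to clie░
2024-01-15 00:00:18.754 [INFO] auth.jwt: Connection established to dat░
2024-01-15 00:00:18.855 [DEBUG] worker.main: Cache hit for key        ░
2024-01-15 00:00:20.124 [ERROR] worker.main: Queue depth exceeds limit░
2024-01-15 00:00:20.528 [DEBUG] queue.consumer: Connection established░
2024-01-15 00:00:25.713 [WARN] queue.consumer: Rate limit applied to c░
2024-01-15 00:00:26.127 [INFO] auth.jwt: Heartbeat received from peer ░
2024-01-15 00:00:27.744 [INFO] queue.consumer: Worker thread started  ░
2024-01-15 00:00:32.470 [WARN] http.server: Socket connection closed [░
2024-01-15 00:00:32.839 [INFO] api.handler: Cache hit for key         ░
2024-01-15 00:00:36.552 [DEBUG] api.handler: Rate limit applied to cli░
2024-01-15 00:00:41.222 [DEBUG] queue.consumer: Configuration loaded f░
                                                                      ░
                                                                      ░
                                                                      ░
                                                                      ░
                                                                      ░
                                                                      ▼


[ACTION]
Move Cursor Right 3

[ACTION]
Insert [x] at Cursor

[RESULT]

2data024x█01-15 00:00:02.343 [INFO] db.pool: File descriptor limit rea▲
2024-01-15 00:00:06.710 [WARN] net.socket: File descriptor limit reach█
2024-01-15 00:00:09.233 [INFO] http.server: Socket connection closed  ░
2024-01-15 00:00:09.062 [DEBUG] http.server: Socket connection closed ░
2024-01-15 00:00:12.660 [WARN] http.server: File descriptor limit reac░
2024-01-15 00:00:14.917 [INFO] cache.redis: Rate limit applied to clie░
2024-01-15 00:00:18.754 [INFO] auth.jwt: Connection established to dat░
2024-01-15 00:00:18.855 [DEBUG] worker.main: Cache hit for key        ░
2024-01-15 00:00:20.124 [ERROR] worker.main: Queue depth exceeds limit░
2024-01-15 00:00:20.528 [DEBUG] queue.consumer: Connection established░
2024-01-15 00:00:25.713 [WARN] queue.consumer: Rate limit applied to c░
2024-01-15 00:00:26.127 [INFO] auth.jwt: Heartbeat received from peer ░
2024-01-15 00:00:27.744 [INFO] queue.consumer: Worker thread started  ░
2024-01-15 00:00:32.470 [WARN] http.server: Socket connection closed [░
2024-01-15 00:00:32.839 [INFO] api.handler: Cache hit for key         ░
2024-01-15 00:00:36.552 [DEBUG] api.handler: Rate limit applied to cli░
2024-01-15 00:00:41.222 [DEBUG] queue.consumer: Configuration loaded f░
                                                                      ░
                                                                      ░
                                                                      ░
                                                                      ░
                                                                      ░
                                                                      ▼


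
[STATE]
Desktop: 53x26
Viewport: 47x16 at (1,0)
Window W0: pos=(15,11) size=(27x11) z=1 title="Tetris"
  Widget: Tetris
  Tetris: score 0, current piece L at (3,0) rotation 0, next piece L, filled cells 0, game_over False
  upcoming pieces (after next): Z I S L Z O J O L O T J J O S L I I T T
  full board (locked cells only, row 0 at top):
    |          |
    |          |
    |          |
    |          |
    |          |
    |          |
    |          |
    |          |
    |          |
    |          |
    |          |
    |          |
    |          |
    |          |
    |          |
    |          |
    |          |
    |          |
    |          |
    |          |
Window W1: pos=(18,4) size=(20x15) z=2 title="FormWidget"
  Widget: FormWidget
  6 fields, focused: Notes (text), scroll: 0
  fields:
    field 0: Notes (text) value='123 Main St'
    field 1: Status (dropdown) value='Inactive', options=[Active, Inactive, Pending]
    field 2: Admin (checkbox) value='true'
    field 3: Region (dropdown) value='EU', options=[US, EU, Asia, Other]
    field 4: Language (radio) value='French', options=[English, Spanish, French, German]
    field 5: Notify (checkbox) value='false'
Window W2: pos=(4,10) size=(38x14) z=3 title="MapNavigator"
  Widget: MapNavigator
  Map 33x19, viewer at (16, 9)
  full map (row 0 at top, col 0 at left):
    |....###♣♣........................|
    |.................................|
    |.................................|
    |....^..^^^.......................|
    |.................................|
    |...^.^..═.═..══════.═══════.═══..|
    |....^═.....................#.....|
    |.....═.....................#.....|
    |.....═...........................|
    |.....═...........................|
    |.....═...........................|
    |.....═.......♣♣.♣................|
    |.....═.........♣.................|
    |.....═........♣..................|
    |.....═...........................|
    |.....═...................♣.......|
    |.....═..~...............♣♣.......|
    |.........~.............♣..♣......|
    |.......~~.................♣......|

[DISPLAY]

                                               
                                               
                                               
                                               
                 ┏━━━━━━━━━━━━━━━━━━┓          
                 ┃ FormWidget       ┃          
                 ┠──────────────────┨          
                 ┃> Notes:      [12]┃          
                 ┃  Status:     [I▼]┃          
                 ┃  Admin:      [x] ┃          
   ┏━━━━━━━━━━━━━━━━━━━━━━━━━━━━━━━━━━━━┓      
   ┃ MapNavigator                       ┃      
   ┠────────────────────────────────────┨      
   ┃  ................................. ┃      
   ┃  ...^.^..═.═..══════.═══════.═══.. ┃      
   ┃  ....^═.....................#..... ┃      


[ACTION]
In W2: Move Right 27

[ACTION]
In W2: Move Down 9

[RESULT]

                                               
                                               
                                               
                                               
                 ┏━━━━━━━━━━━━━━━━━━┓          
                 ┃ FormWidget       ┃          
                 ┠──────────────────┨          
                 ┃> Notes:      [12]┃          
                 ┃  Status:     [I▼]┃          
                 ┃  Admin:      [x] ┃          
   ┏━━━━━━━━━━━━━━━━━━━━━━━━━━━━━━━━━━━━┓      
   ┃ MapNavigator                       ┃      
   ┠────────────────────────────────────┨      
   ┃♣..................                 ┃      
   ┃...................                 ┃      
   ┃...........♣.......                 ┃      


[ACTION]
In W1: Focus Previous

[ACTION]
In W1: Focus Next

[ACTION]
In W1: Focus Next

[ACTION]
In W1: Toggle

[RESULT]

                                               
                                               
                                               
                                               
                 ┏━━━━━━━━━━━━━━━━━━┓          
                 ┃ FormWidget       ┃          
                 ┠──────────────────┨          
                 ┃  Notes:      [12]┃          
                 ┃> Status:     [I▼]┃          
                 ┃  Admin:      [x] ┃          
   ┏━━━━━━━━━━━━━━━━━━━━━━━━━━━━━━━━━━━━┓      
   ┃ MapNavigator                       ┃      
   ┠────────────────────────────────────┨      
   ┃♣..................                 ┃      
   ┃...................                 ┃      
   ┃...........♣.......                 ┃      


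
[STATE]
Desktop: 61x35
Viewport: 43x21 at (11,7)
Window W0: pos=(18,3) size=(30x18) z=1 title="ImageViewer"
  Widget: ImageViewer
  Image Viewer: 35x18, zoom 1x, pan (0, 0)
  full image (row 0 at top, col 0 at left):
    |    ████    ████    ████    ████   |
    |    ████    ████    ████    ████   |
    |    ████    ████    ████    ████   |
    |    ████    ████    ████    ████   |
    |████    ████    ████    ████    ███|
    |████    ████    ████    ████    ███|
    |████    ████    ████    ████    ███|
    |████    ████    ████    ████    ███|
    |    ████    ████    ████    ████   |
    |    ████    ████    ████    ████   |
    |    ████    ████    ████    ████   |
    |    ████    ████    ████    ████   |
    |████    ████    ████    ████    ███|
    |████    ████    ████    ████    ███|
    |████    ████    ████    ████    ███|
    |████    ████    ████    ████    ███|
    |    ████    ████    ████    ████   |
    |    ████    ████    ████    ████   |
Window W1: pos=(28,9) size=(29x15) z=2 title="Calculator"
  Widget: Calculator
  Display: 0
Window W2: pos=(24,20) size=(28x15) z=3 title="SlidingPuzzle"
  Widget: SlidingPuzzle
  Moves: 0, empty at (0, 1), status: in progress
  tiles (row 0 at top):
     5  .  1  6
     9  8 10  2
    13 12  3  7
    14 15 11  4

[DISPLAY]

       ┃    ████    ████    ████    ┃      
       ┃    ████    ████    ████    ┃      
       ┃    ████ ┏━━━━━━━━━━━━━━━━━━━━━━━━━
       ┃████    █┃ Calculator              
       ┃████    █┠─────────────────────────
       ┃████    █┃                         
       ┃████    █┃┌───┬───┬───┬───┐        
       ┃    ████ ┃│ 7 │ 8 │ 9 │ ÷ │        
       ┃    ████ ┃├───┼───┼───┼───┤        
       ┃    ████ ┃│ 4 │ 5 │ 6 │ × │        
       ┃    ████ ┃├───┼───┼───┼───┤        
       ┃████    █┃│ 1 │ 2 │ 3 │ - │        
       ┃████    █┃├───┼───┼───┼───┤        
       ┗━━━━━┏━━━━━━━━━━━━━━━━━━━━━━━━━━┓  
             ┃ SlidingPuzzle            ┃  
             ┠──────────────────────────┨  
             ┃┌────┬────┬────┬────┐     ┃━━
             ┃│  5 │    │  1 │  6 │     ┃  
             ┃├────┼────┼────┼────┤     ┃  
             ┃│  9 │  8 │ 10 │  2 │     ┃  
             ┃├────┼────┼────┼────┤     ┃  


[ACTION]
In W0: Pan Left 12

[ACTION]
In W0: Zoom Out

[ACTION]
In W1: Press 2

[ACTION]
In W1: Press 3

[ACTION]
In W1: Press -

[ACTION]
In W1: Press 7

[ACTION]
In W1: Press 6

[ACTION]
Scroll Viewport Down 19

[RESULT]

       ┃    ████ ┃│ 7 │ 8 │ 9 │ ÷ │        
       ┃    ████ ┃├───┼───┼───┼───┤        
       ┃    ████ ┃│ 4 │ 5 │ 6 │ × │        
       ┃    ████ ┃├───┼───┼───┼───┤        
       ┃████    █┃│ 1 │ 2 │ 3 │ - │        
       ┃████    █┃├───┼───┼───┼───┤        
       ┗━━━━━┏━━━━━━━━━━━━━━━━━━━━━━━━━━┓  
             ┃ SlidingPuzzle            ┃  
             ┠──────────────────────────┨  
             ┃┌────┬────┬────┬────┐     ┃━━
             ┃│  5 │    │  1 │  6 │     ┃  
             ┃├────┼────┼────┼────┤     ┃  
             ┃│  9 │  8 │ 10 │  2 │     ┃  
             ┃├────┼────┼────┼────┤     ┃  
             ┃│ 13 │ 12 │  3 │  7 │     ┃  
             ┃├────┼────┼────┼────┤     ┃  
             ┃│ 14 │ 15 │ 11 │  4 │     ┃  
             ┃└────┴────┴────┴────┘     ┃  
             ┃Moves: 0                  ┃  
             ┃                          ┃  
             ┗━━━━━━━━━━━━━━━━━━━━━━━━━━┛  
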